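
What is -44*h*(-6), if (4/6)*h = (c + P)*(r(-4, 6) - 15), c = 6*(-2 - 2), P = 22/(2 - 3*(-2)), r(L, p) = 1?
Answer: 117810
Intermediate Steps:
P = 11/4 (P = 22/(2 + 6) = 22/8 = 22*(⅛) = 11/4 ≈ 2.7500)
c = -24 (c = 6*(-4) = -24)
h = 1785/4 (h = 3*((-24 + 11/4)*(1 - 15))/2 = 3*(-85/4*(-14))/2 = (3/2)*(595/2) = 1785/4 ≈ 446.25)
-44*h*(-6) = -44*1785/4*(-6) = -19635*(-6) = 117810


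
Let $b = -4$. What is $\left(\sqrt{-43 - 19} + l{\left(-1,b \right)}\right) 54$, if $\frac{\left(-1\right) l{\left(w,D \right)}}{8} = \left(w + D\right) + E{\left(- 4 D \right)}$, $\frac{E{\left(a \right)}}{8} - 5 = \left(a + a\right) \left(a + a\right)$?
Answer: $-3554064 + 54 i \sqrt{62} \approx -3.5541 \cdot 10^{6} + 425.2 i$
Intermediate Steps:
$E{\left(a \right)} = 40 + 32 a^{2}$ ($E{\left(a \right)} = 40 + 8 \left(a + a\right) \left(a + a\right) = 40 + 8 \cdot 2 a 2 a = 40 + 8 \cdot 4 a^{2} = 40 + 32 a^{2}$)
$l{\left(w,D \right)} = -320 - 4096 D^{2} - 8 D - 8 w$ ($l{\left(w,D \right)} = - 8 \left(\left(w + D\right) + \left(40 + 32 \left(- 4 D\right)^{2}\right)\right) = - 8 \left(\left(D + w\right) + \left(40 + 32 \cdot 16 D^{2}\right)\right) = - 8 \left(\left(D + w\right) + \left(40 + 512 D^{2}\right)\right) = - 8 \left(40 + D + w + 512 D^{2}\right) = -320 - 4096 D^{2} - 8 D - 8 w$)
$\left(\sqrt{-43 - 19} + l{\left(-1,b \right)}\right) 54 = \left(\sqrt{-43 - 19} - \left(280 + 65536\right)\right) 54 = \left(\sqrt{-62} + \left(-320 - 65536 + 32 + 8\right)\right) 54 = \left(i \sqrt{62} + \left(-320 - 65536 + 32 + 8\right)\right) 54 = \left(i \sqrt{62} - 65816\right) 54 = \left(-65816 + i \sqrt{62}\right) 54 = -3554064 + 54 i \sqrt{62}$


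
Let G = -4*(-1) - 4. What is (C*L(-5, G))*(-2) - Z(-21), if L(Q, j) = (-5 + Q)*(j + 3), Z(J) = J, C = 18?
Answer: 1101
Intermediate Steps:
G = 0 (G = 4 - 4 = 0)
L(Q, j) = (-5 + Q)*(3 + j)
(C*L(-5, G))*(-2) - Z(-21) = (18*(-15 - 5*0 + 3*(-5) - 5*0))*(-2) - 1*(-21) = (18*(-15 + 0 - 15 + 0))*(-2) + 21 = (18*(-30))*(-2) + 21 = -540*(-2) + 21 = 1080 + 21 = 1101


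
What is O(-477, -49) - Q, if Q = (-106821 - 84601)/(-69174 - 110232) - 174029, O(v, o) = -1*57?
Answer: 15605714605/89703 ≈ 1.7397e+5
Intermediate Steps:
O(v, o) = -57
Q = -15610827676/89703 (Q = -191422/(-179406) - 174029 = -191422*(-1/179406) - 174029 = 95711/89703 - 174029 = -15610827676/89703 ≈ -1.7403e+5)
O(-477, -49) - Q = -57 - 1*(-15610827676/89703) = -57 + 15610827676/89703 = 15605714605/89703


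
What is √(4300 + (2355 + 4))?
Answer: √6659 ≈ 81.603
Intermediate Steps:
√(4300 + (2355 + 4)) = √(4300 + 2359) = √6659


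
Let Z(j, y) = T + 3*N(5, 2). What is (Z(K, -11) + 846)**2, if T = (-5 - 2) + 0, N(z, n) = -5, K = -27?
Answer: 678976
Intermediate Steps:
T = -7 (T = -7 + 0 = -7)
Z(j, y) = -22 (Z(j, y) = -7 + 3*(-5) = -7 - 15 = -22)
(Z(K, -11) + 846)**2 = (-22 + 846)**2 = 824**2 = 678976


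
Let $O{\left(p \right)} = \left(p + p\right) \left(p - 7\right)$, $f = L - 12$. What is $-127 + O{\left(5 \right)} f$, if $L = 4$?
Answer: $33$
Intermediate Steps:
$f = -8$ ($f = 4 - 12 = -8$)
$O{\left(p \right)} = 2 p \left(-7 + p\right)$
$-127 + O{\left(5 \right)} f = -127 + 2 \cdot 5 \left(-7 + 5\right) \left(-8\right) = -127 + 2 \cdot 5 \left(-2\right) \left(-8\right) = -127 - -160 = -127 + 160 = 33$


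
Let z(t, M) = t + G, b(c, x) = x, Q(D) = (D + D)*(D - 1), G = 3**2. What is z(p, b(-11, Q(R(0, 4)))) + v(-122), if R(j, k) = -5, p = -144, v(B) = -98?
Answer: -233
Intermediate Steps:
G = 9
Q(D) = 2*D*(-1 + D) (Q(D) = (2*D)*(-1 + D) = 2*D*(-1 + D))
z(t, M) = 9 + t (z(t, M) = t + 9 = 9 + t)
z(p, b(-11, Q(R(0, 4)))) + v(-122) = (9 - 144) - 98 = -135 - 98 = -233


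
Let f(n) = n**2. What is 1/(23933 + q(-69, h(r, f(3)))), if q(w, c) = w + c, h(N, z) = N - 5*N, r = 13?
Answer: 1/23812 ≈ 4.1996e-5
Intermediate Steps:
h(N, z) = -4*N
q(w, c) = c + w
1/(23933 + q(-69, h(r, f(3)))) = 1/(23933 + (-4*13 - 69)) = 1/(23933 + (-52 - 69)) = 1/(23933 - 121) = 1/23812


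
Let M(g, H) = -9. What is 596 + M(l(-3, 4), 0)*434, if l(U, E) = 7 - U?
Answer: -3310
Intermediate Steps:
596 + M(l(-3, 4), 0)*434 = 596 - 9*434 = 596 - 3906 = -3310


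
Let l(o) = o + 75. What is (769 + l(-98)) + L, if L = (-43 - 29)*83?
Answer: -5230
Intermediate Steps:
l(o) = 75 + o
L = -5976 (L = -72*83 = -5976)
(769 + l(-98)) + L = (769 + (75 - 98)) - 5976 = (769 - 23) - 5976 = 746 - 5976 = -5230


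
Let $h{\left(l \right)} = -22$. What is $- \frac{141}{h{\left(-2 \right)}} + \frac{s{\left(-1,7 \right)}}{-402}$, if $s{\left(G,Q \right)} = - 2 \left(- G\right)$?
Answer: $\frac{28363}{4422} \approx 6.4141$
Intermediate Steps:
$s{\left(G,Q \right)} = 2 G$
$- \frac{141}{h{\left(-2 \right)}} + \frac{s{\left(-1,7 \right)}}{-402} = - \frac{141}{-22} + \frac{2 \left(-1\right)}{-402} = \left(-141\right) \left(- \frac{1}{22}\right) - - \frac{1}{201} = \frac{141}{22} + \frac{1}{201} = \frac{28363}{4422}$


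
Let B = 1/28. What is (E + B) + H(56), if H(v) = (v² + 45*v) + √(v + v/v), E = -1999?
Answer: 102397/28 + √57 ≈ 3664.6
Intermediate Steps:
B = 1/28 ≈ 0.035714
H(v) = v² + √(1 + v) + 45*v (H(v) = (v² + 45*v) + √(v + 1) = (v² + 45*v) + √(1 + v) = v² + √(1 + v) + 45*v)
(E + B) + H(56) = (-1999 + 1/28) + (56² + √(1 + 56) + 45*56) = -55971/28 + (3136 + √57 + 2520) = -55971/28 + (5656 + √57) = 102397/28 + √57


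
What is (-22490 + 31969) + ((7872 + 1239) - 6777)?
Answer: 11813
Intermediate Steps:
(-22490 + 31969) + ((7872 + 1239) - 6777) = 9479 + (9111 - 6777) = 9479 + 2334 = 11813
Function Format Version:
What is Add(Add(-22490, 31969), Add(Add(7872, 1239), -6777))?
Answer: 11813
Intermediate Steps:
Add(Add(-22490, 31969), Add(Add(7872, 1239), -6777)) = Add(9479, Add(9111, -6777)) = Add(9479, 2334) = 11813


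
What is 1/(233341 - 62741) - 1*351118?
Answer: -59900730799/170600 ≈ -3.5112e+5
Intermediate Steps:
1/(233341 - 62741) - 1*351118 = 1/170600 - 351118 = -59900730799/170600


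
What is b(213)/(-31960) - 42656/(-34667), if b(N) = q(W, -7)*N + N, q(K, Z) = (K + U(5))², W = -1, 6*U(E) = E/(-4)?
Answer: 258263123051/212727805440 ≈ 1.2141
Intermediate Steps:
U(E) = -E/24 (U(E) = (E/(-4))/6 = (E*(-¼))/6 = (-E/4)/6 = -E/24)
q(K, Z) = (-5/24 + K)² (q(K, Z) = (K - 1/24*5)² = (K - 5/24)² = (-5/24 + K)²)
b(N) = 1417*N/576 (b(N) = ((-5 + 24*(-1))²/576)*N + N = ((-5 - 24)²/576)*N + N = ((1/576)*(-29)²)*N + N = ((1/576)*841)*N + N = 841*N/576 + N = 1417*N/576)
b(213)/(-31960) - 42656/(-34667) = ((1417/576)*213)/(-31960) - 42656/(-34667) = (100607/192)*(-1/31960) - 42656*(-1/34667) = -100607/6136320 + 42656/34667 = 258263123051/212727805440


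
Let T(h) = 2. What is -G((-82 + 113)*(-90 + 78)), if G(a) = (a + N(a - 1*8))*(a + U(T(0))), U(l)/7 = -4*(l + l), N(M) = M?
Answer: -363968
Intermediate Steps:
U(l) = -56*l (U(l) = 7*(-4*(l + l)) = 7*(-8*l) = -56*l)
G(a) = (-112 + a)*(-8 + 2*a) (G(a) = (a + (a - 1*8))*(a - 56*2) = (a + (a - 8))*(a - 112) = (a + (-8 + a))*(-112 + a) = (-8 + 2*a)*(-112 + a) = (-112 + a)*(-8 + 2*a))
-G((-82 + 113)*(-90 + 78)) = -(896 - 232*(-82 + 113)*(-90 + 78) + 2*((-82 + 113)*(-90 + 78))²) = -(896 - 7192*(-12) + 2*(31*(-12))²) = -(896 - 232*(-372) + 2*(-372)²) = -(896 + 86304 + 2*138384) = -(896 + 86304 + 276768) = -1*363968 = -363968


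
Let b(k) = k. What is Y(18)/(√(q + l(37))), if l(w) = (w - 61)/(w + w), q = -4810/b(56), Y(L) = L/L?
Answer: -2*I*√23134139/89321 ≈ -0.1077*I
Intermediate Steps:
Y(L) = 1
q = -2405/28 (q = -4810/56 = -4810*1/56 = -2405/28 ≈ -85.893)
l(w) = (-61 + w)/(2*w) (l(w) = (-61 + w)/((2*w)) = (-61 + w)*(1/(2*w)) = (-61 + w)/(2*w))
Y(18)/(√(q + l(37))) = 1/√(-2405/28 + (½)*(-61 + 37)/37) = 1/√(-2405/28 + (½)*(1/37)*(-24)) = 1/√(-2405/28 - 12/37) = 1/√(-89321/1036) = 1/(I*√23134139/518) = 1*(-2*I*√23134139/89321) = -2*I*√23134139/89321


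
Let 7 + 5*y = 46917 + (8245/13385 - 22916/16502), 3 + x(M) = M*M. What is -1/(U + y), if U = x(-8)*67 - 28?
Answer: -110439635/1484402066868 ≈ -7.4400e-5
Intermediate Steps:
x(M) = -3 + M² (x(M) = -3 + M*M = -3 + M²)
U = 4059 (U = (-3 + (-8)²)*67 - 28 = (-3 + 64)*67 - 28 = 61*67 - 28 = 4087 - 28 = 4059)
y = 1036127588403/110439635 (y = -7/5 + (46917 + (8245/13385 - 22916/16502))/5 = -7/5 + (46917 + (8245*(1/13385) - 22916*1/16502))/5 = -7/5 + (46917 + (1649/2677 - 11458/8251))/5 = -7/5 + (46917 - 17067167/22087927)/5 = -7/5 + (⅕)*(1036282203892/22087927) = -7/5 + 1036282203892/110439635 = 1036127588403/110439635 ≈ 9381.8)
-1/(U + y) = -1/(4059 + 1036127588403/110439635) = -1/1484402066868/110439635 = -1*110439635/1484402066868 = -110439635/1484402066868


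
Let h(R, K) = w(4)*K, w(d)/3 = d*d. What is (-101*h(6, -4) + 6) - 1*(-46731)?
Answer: 66129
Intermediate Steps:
w(d) = 3*d**2 (w(d) = 3*(d*d) = 3*d**2)
h(R, K) = 48*K (h(R, K) = (3*4**2)*K = (3*16)*K = 48*K)
(-101*h(6, -4) + 6) - 1*(-46731) = (-4848*(-4) + 6) - 1*(-46731) = (-101*(-192) + 6) + 46731 = (19392 + 6) + 46731 = 19398 + 46731 = 66129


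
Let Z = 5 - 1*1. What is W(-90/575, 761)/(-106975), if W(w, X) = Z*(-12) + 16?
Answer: 32/106975 ≈ 0.00029914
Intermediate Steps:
Z = 4 (Z = 5 - 1 = 4)
W(w, X) = -32 (W(w, X) = 4*(-12) + 16 = -48 + 16 = -32)
W(-90/575, 761)/(-106975) = -32/(-106975) = -32*(-1/106975) = 32/106975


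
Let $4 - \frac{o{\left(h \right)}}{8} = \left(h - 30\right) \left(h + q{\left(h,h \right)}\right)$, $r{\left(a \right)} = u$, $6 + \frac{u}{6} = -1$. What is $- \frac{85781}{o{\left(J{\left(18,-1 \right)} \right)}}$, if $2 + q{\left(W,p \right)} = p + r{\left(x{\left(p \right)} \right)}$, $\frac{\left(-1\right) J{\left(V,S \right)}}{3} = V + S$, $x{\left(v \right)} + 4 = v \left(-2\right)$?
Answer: $\frac{85781}{94576} \approx 0.90701$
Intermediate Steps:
$x{\left(v \right)} = -4 - 2 v$ ($x{\left(v \right)} = -4 + v \left(-2\right) = -4 - 2 v$)
$u = -42$ ($u = -36 + 6 \left(-1\right) = -36 - 6 = -42$)
$r{\left(a \right)} = -42$
$J{\left(V,S \right)} = - 3 S - 3 V$ ($J{\left(V,S \right)} = - 3 \left(V + S\right) = - 3 \left(S + V\right) = - 3 S - 3 V$)
$q{\left(W,p \right)} = -44 + p$ ($q{\left(W,p \right)} = -2 + \left(p - 42\right) = -2 + \left(-42 + p\right) = -44 + p$)
$o{\left(h \right)} = 32 - 8 \left(-44 + 2 h\right) \left(-30 + h\right)$ ($o{\left(h \right)} = 32 - 8 \left(h - 30\right) \left(h + \left(-44 + h\right)\right) = 32 - 8 \left(-30 + h\right) \left(-44 + 2 h\right) = 32 - 8 \left(-44 + 2 h\right) \left(-30 + h\right)$)
$- \frac{85781}{o{\left(J{\left(18,-1 \right)} \right)}} = - \frac{85781}{-10528 - 16 \left(\left(-3\right) \left(-1\right) - 54\right)^{2} + 832 \left(\left(-3\right) \left(-1\right) - 54\right)} = - \frac{85781}{-10528 - 16 \left(3 - 54\right)^{2} + 832 \left(3 - 54\right)} = - \frac{85781}{-10528 - 16 \left(-51\right)^{2} + 832 \left(-51\right)} = - \frac{85781}{-10528 - 41616 - 42432} = - \frac{85781}{-94576} = \left(-85781\right) \left(- \frac{1}{94576}\right) = \frac{85781}{94576}$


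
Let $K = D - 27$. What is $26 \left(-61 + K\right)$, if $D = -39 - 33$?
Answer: $-4160$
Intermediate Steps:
$D = -72$
$K = -99$ ($K = -72 - 27 = -99$)
$26 \left(-61 + K\right) = 26 \left(-61 - 99\right) = 26 \left(-160\right) = -4160$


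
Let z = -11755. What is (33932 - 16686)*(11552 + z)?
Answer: -3500938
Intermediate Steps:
(33932 - 16686)*(11552 + z) = (33932 - 16686)*(11552 - 11755) = 17246*(-203) = -3500938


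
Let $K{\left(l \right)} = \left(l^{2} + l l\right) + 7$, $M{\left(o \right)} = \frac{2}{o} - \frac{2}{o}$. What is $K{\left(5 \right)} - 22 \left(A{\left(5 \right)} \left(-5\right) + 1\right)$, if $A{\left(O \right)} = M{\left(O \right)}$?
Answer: $35$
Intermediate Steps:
$M{\left(o \right)} = 0$
$A{\left(O \right)} = 0$
$K{\left(l \right)} = 7 + 2 l^{2}$ ($K{\left(l \right)} = \left(l^{2} + l^{2}\right) + 7 = 2 l^{2} + 7 = 7 + 2 l^{2}$)
$K{\left(5 \right)} - 22 \left(A{\left(5 \right)} \left(-5\right) + 1\right) = \left(7 + 2 \cdot 5^{2}\right) - 22 \left(0 \left(-5\right) + 1\right) = \left(7 + 2 \cdot 25\right) - 22 \left(0 + 1\right) = \left(7 + 50\right) - 22 = 57 - 22 = 35$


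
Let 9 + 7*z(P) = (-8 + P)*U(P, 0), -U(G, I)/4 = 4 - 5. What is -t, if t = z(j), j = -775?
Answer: 3141/7 ≈ 448.71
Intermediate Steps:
U(G, I) = 4 (U(G, I) = -4*(4 - 5) = -4*(-1) = 4)
z(P) = -41/7 + 4*P/7 (z(P) = -9/7 + ((-8 + P)*4)/7 = -9/7 + (-32 + 4*P)/7 = -9/7 + (-32/7 + 4*P/7) = -41/7 + 4*P/7)
t = -3141/7 (t = -41/7 + (4/7)*(-775) = -41/7 - 3100/7 = -3141/7 ≈ -448.71)
-t = -1*(-3141/7) = 3141/7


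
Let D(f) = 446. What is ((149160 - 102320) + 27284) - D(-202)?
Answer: 73678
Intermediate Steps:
((149160 - 102320) + 27284) - D(-202) = ((149160 - 102320) + 27284) - 1*446 = (46840 + 27284) - 446 = 74124 - 446 = 73678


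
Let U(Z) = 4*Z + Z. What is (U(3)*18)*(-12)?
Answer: -3240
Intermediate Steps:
U(Z) = 5*Z
(U(3)*18)*(-12) = ((5*3)*18)*(-12) = (15*18)*(-12) = 270*(-12) = -3240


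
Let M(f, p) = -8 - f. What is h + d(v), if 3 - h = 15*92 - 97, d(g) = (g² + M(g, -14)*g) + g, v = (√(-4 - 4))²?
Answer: -1224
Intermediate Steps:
v = -8 (v = (√(-8))² = (2*I*√2)² = -8)
d(g) = g + g² + g*(-8 - g) (d(g) = (g² + (-8 - g)*g) + g = (g² + g*(-8 - g)) + g = g + g² + g*(-8 - g))
h = -1280 (h = 3 - (15*92 - 97) = 3 - (1380 - 97) = 3 - 1*1283 = 3 - 1283 = -1280)
h + d(v) = -1280 - 7*(-8) = -1280 + 56 = -1224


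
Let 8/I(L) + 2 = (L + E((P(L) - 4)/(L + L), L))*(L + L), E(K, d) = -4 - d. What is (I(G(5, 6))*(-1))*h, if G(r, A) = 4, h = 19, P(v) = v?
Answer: 76/17 ≈ 4.4706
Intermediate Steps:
I(L) = 8/(-2 - 8*L) (I(L) = 8/(-2 + (L + (-4 - L))*(L + L)) = 8/(-2 - 8*L))
(I(G(5, 6))*(-1))*h = (-4/(1 + 4*4)*(-1))*19 = (-4/(1 + 16)*(-1))*19 = (-4/17*(-1))*19 = (-4*1/17*(-1))*19 = -4/17*(-1)*19 = (4/17)*19 = 76/17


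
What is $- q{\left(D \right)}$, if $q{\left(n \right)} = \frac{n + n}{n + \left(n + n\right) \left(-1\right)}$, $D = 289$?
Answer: $2$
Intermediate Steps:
$q{\left(n \right)} = -2$ ($q{\left(n \right)} = \frac{2 n}{n + 2 n \left(-1\right)} = \frac{2 n}{n - 2 n} = \frac{2 n}{\left(-1\right) n} = 2 n \left(- \frac{1}{n}\right) = -2$)
$- q{\left(D \right)} = \left(-1\right) \left(-2\right) = 2$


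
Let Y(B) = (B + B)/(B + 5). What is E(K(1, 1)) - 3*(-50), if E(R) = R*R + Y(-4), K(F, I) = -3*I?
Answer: 151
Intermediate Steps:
Y(B) = 2*B/(5 + B) (Y(B) = (2*B)/(5 + B) = 2*B/(5 + B))
E(R) = -8 + R² (E(R) = R*R + 2*(-4)/(5 - 4) = R² + 2*(-4)/1 = R² + 2*(-4)*1 = R² - 8 = -8 + R²)
E(K(1, 1)) - 3*(-50) = (-8 + (-3*1)²) - 3*(-50) = (-8 + (-3)²) + 150 = (-8 + 9) + 150 = 1 + 150 = 151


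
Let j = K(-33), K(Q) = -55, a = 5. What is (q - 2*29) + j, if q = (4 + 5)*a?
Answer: -68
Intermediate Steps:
j = -55
q = 45 (q = (4 + 5)*5 = 9*5 = 45)
(q - 2*29) + j = (45 - 2*29) - 55 = (45 - 58) - 55 = -13 - 55 = -68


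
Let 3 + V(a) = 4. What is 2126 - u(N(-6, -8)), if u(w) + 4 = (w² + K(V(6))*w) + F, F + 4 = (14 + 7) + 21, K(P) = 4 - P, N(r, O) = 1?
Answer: 2088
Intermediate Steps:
V(a) = 1 (V(a) = -3 + 4 = 1)
F = 38 (F = -4 + ((14 + 7) + 21) = -4 + (21 + 21) = -4 + 42 = 38)
u(w) = 34 + w² + 3*w (u(w) = -4 + ((w² + (4 - 1*1)*w) + 38) = -4 + ((w² + (4 - 1)*w) + 38) = -4 + ((w² + 3*w) + 38) = -4 + (38 + w² + 3*w) = 34 + w² + 3*w)
2126 - u(N(-6, -8)) = 2126 - (34 + 1² + 3*1) = 2126 - (34 + 1 + 3) = 2126 - 1*38 = 2126 - 38 = 2088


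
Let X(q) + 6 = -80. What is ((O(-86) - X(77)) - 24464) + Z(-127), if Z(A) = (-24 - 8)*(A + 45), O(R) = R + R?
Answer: -21926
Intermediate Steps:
X(q) = -86 (X(q) = -6 - 80 = -86)
O(R) = 2*R
Z(A) = -1440 - 32*A (Z(A) = -32*(45 + A) = -1440 - 32*A)
((O(-86) - X(77)) - 24464) + Z(-127) = ((2*(-86) - 1*(-86)) - 24464) + (-1440 - 32*(-127)) = ((-172 + 86) - 24464) + (-1440 + 4064) = (-86 - 24464) + 2624 = -24550 + 2624 = -21926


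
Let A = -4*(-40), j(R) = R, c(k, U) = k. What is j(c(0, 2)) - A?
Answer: -160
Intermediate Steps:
A = 160
j(c(0, 2)) - A = 0 - 1*160 = 0 - 160 = -160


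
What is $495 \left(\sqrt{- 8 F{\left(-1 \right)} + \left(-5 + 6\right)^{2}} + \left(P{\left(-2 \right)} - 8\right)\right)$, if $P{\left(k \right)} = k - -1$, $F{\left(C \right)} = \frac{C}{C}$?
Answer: $-4455 + 495 i \sqrt{7} \approx -4455.0 + 1309.6 i$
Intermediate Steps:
$F{\left(C \right)} = 1$
$P{\left(k \right)} = 1 + k$ ($P{\left(k \right)} = k + 1 = 1 + k$)
$495 \left(\sqrt{- 8 F{\left(-1 \right)} + \left(-5 + 6\right)^{2}} + \left(P{\left(-2 \right)} - 8\right)\right) = 495 \left(\sqrt{\left(-8\right) 1 + \left(-5 + 6\right)^{2}} + \left(\left(1 - 2\right) - 8\right)\right) = 495 \left(\sqrt{-8 + 1^{2}} - 9\right) = 495 \left(\sqrt{-8 + 1} - 9\right) = 495 \left(\sqrt{-7} - 9\right) = 495 \left(i \sqrt{7} - 9\right) = 495 \left(-9 + i \sqrt{7}\right) = -4455 + 495 i \sqrt{7}$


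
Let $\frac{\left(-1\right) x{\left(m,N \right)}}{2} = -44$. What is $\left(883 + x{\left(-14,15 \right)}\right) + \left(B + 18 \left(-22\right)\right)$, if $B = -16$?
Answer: $559$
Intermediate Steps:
$x{\left(m,N \right)} = 88$ ($x{\left(m,N \right)} = \left(-2\right) \left(-44\right) = 88$)
$\left(883 + x{\left(-14,15 \right)}\right) + \left(B + 18 \left(-22\right)\right) = \left(883 + 88\right) + \left(-16 + 18 \left(-22\right)\right) = 971 - 412 = 559$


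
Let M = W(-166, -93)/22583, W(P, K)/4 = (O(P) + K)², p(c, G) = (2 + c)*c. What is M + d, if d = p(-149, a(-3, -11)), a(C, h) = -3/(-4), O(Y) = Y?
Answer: 494903773/22583 ≈ 21915.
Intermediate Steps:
a(C, h) = ¾ (a(C, h) = -3*(-¼) = ¾)
p(c, G) = c*(2 + c)
W(P, K) = 4*(K + P)² (W(P, K) = 4*(P + K)² = 4*(K + P)²)
d = 21903 (d = -149*(2 - 149) = -149*(-147) = 21903)
M = 268324/22583 (M = (4*(-93 - 166)²)/22583 = (4*(-259)²)*(1/22583) = (4*67081)*(1/22583) = 268324*(1/22583) = 268324/22583 ≈ 11.882)
M + d = 268324/22583 + 21903 = 494903773/22583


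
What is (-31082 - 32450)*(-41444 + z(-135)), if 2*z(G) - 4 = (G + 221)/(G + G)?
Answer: 355441940378/135 ≈ 2.6329e+9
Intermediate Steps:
z(G) = 2 + (221 + G)/(4*G) (z(G) = 2 + ((G + 221)/(G + G))/2 = 2 + ((221 + G)/((2*G)))/2 = 2 + ((221 + G)*(1/(2*G)))/2 = 2 + ((221 + G)/(2*G))/2 = 2 + (221 + G)/(4*G))
(-31082 - 32450)*(-41444 + z(-135)) = (-31082 - 32450)*(-41444 + (¼)*(221 + 9*(-135))/(-135)) = -63532*(-41444 + (¼)*(-1/135)*(221 - 1215)) = -63532*(-41444 + (¼)*(-1/135)*(-994)) = -63532*(-41444 + 497/270) = -63532*(-11189383/270) = 355441940378/135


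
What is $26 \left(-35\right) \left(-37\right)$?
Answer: $33670$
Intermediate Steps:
$26 \left(-35\right) \left(-37\right) = \left(-910\right) \left(-37\right) = 33670$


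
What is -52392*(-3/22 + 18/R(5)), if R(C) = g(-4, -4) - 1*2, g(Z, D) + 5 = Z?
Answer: 1021644/11 ≈ 92877.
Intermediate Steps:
g(Z, D) = -5 + Z
R(C) = -11 (R(C) = (-5 - 4) - 1*2 = -9 - 2 = -11)
-52392*(-3/22 + 18/R(5)) = -52392*(-3/22 + 18/(-11)) = -52392*(-3*1/22 + 18*(-1/11)) = -52392*(-3/22 - 18/11) = -52392*(-39/22) = 1021644/11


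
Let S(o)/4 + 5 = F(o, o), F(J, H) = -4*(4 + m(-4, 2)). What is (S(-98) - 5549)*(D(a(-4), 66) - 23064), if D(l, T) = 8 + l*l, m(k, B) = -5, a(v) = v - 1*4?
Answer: 127674576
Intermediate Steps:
a(v) = -4 + v (a(v) = v - 4 = -4 + v)
D(l, T) = 8 + l²
F(J, H) = 4 (F(J, H) = -4*(4 - 5) = -4*(-1) = 4)
S(o) = -4 (S(o) = -20 + 4*4 = -20 + 16 = -4)
(S(-98) - 5549)*(D(a(-4), 66) - 23064) = (-4 - 5549)*((8 + (-4 - 4)²) - 23064) = -5553*((8 + (-8)²) - 23064) = -5553*((8 + 64) - 23064) = -5553*(72 - 23064) = -5553*(-22992) = 127674576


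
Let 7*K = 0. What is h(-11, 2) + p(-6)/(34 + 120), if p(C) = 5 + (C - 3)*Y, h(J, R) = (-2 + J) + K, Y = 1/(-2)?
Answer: -3985/308 ≈ -12.938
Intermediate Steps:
K = 0 (K = (1/7)*0 = 0)
Y = -1/2 ≈ -0.50000
h(J, R) = -2 + J (h(J, R) = (-2 + J) + 0 = -2 + J)
p(C) = 13/2 - C/2 (p(C) = 5 + (C - 3)*(-1/2) = 5 + (-3 + C)*(-1/2) = 5 + (3/2 - C/2) = 13/2 - C/2)
h(-11, 2) + p(-6)/(34 + 120) = (-2 - 11) + (13/2 - 1/2*(-6))/(34 + 120) = -13 + (13/2 + 3)/154 = -13 + (1/154)*(19/2) = -13 + 19/308 = -3985/308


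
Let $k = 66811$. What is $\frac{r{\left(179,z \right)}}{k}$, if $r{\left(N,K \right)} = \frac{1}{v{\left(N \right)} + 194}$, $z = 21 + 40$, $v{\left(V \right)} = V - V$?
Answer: $\frac{1}{12961334} \approx 7.7153 \cdot 10^{-8}$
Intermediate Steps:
$v{\left(V \right)} = 0$
$z = 61$
$r{\left(N,K \right)} = \frac{1}{194}$ ($r{\left(N,K \right)} = \frac{1}{0 + 194} = \frac{1}{194}$)
$\frac{r{\left(179,z \right)}}{k} = \frac{1}{194 \cdot 66811} = \frac{1}{194} \cdot \frac{1}{66811} = \frac{1}{12961334}$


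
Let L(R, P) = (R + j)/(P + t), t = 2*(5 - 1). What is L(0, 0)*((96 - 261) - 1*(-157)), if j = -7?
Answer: 7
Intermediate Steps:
t = 8 (t = 2*4 = 8)
L(R, P) = (-7 + R)/(8 + P) (L(R, P) = (R - 7)/(P + 8) = (-7 + R)/(8 + P))
L(0, 0)*((96 - 261) - 1*(-157)) = ((-7 + 0)/(8 + 0))*((96 - 261) - 1*(-157)) = (-7/8)*(-165 + 157) = ((⅛)*(-7))*(-8) = -7/8*(-8) = 7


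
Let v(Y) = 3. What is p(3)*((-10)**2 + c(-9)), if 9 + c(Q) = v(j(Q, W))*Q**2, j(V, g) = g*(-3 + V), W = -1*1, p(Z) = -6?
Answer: -2004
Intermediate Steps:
W = -1
c(Q) = -9 + 3*Q**2
p(3)*((-10)**2 + c(-9)) = -6*((-10)**2 + (-9 + 3*(-9)**2)) = -6*(100 + (-9 + 3*81)) = -6*(100 + (-9 + 243)) = -6*(100 + 234) = -6*334 = -2004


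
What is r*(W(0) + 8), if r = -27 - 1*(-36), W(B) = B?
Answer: 72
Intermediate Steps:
r = 9 (r = -27 + 36 = 9)
r*(W(0) + 8) = 9*(0 + 8) = 9*8 = 72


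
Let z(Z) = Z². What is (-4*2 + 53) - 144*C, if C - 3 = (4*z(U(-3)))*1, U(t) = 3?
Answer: -5571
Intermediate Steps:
C = 39 (C = 3 + (4*3²)*1 = 3 + (4*9)*1 = 3 + 36*1 = 3 + 36 = 39)
(-4*2 + 53) - 144*C = (-4*2 + 53) - 144*39 = (-8 + 53) - 5616 = 45 - 5616 = -5571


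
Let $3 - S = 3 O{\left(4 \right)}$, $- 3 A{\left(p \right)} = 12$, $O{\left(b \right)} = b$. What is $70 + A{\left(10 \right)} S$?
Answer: $106$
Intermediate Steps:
$A{\left(p \right)} = -4$ ($A{\left(p \right)} = \left(- \frac{1}{3}\right) 12 = -4$)
$S = -9$ ($S = 3 - 3 \cdot 4 = 3 - 12 = -9$)
$70 + A{\left(10 \right)} S = 70 - -36 = 70 + 36 = 106$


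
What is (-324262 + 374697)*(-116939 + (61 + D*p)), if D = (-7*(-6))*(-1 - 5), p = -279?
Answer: -2348757950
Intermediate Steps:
D = -252 (D = 42*(-6) = -252)
(-324262 + 374697)*(-116939 + (61 + D*p)) = (-324262 + 374697)*(-116939 + (61 - 252*(-279))) = 50435*(-116939 + (61 + 70308)) = 50435*(-116939 + 70369) = 50435*(-46570) = -2348757950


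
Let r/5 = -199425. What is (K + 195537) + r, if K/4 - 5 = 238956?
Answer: 154256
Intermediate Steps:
K = 955844 (K = 20 + 4*238956 = 20 + 955824 = 955844)
r = -997125 (r = 5*(-199425) = -997125)
(K + 195537) + r = (955844 + 195537) - 997125 = 1151381 - 997125 = 154256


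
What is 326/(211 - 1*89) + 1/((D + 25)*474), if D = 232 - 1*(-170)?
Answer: 540835/202398 ≈ 2.6721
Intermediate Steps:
D = 402 (D = 232 + 170 = 402)
326/(211 - 1*89) + 1/((D + 25)*474) = 326/(211 - 1*89) + 1/((402 + 25)*474) = 326/(211 - 89) + (1/474)/427 = 326/122 + (1/427)*(1/474) = 326*(1/122) + 1/202398 = 163/61 + 1/202398 = 540835/202398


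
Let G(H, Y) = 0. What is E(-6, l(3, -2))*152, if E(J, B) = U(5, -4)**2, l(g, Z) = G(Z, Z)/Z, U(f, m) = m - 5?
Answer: 12312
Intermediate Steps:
U(f, m) = -5 + m
l(g, Z) = 0 (l(g, Z) = 0/Z = 0)
E(J, B) = 81 (E(J, B) = (-5 - 4)**2 = (-9)**2 = 81)
E(-6, l(3, -2))*152 = 81*152 = 12312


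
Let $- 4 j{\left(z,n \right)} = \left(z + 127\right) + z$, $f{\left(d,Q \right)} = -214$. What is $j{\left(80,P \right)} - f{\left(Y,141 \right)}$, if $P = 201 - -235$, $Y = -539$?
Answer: $\frac{569}{4} \approx 142.25$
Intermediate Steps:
$P = 436$ ($P = 201 + 235 = 436$)
$j{\left(z,n \right)} = - \frac{127}{4} - \frac{z}{2}$ ($j{\left(z,n \right)} = - \frac{\left(z + 127\right) + z}{4} = - \frac{\left(127 + z\right) + z}{4} = - \frac{127 + 2 z}{4} = - \frac{127}{4} - \frac{z}{2}$)
$j{\left(80,P \right)} - f{\left(Y,141 \right)} = \left(- \frac{127}{4} - 40\right) - -214 = \left(- \frac{127}{4} - 40\right) + 214 = - \frac{287}{4} + 214 = \frac{569}{4}$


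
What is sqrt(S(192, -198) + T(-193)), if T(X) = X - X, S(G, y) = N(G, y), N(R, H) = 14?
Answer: sqrt(14) ≈ 3.7417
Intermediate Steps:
S(G, y) = 14
T(X) = 0
sqrt(S(192, -198) + T(-193)) = sqrt(14 + 0) = sqrt(14)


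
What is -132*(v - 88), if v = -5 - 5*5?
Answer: 15576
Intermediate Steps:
v = -30 (v = -5 - 25 = -30)
-132*(v - 88) = -132*(-30 - 88) = -132*(-118) = 15576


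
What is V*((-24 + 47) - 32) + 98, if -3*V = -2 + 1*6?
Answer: 110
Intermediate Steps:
V = -4/3 (V = -(-2 + 1*6)/3 = -(-2 + 6)/3 = -1/3*4 = -4/3 ≈ -1.3333)
V*((-24 + 47) - 32) + 98 = -4*((-24 + 47) - 32)/3 + 98 = -4*(23 - 32)/3 + 98 = -4/3*(-9) + 98 = 12 + 98 = 110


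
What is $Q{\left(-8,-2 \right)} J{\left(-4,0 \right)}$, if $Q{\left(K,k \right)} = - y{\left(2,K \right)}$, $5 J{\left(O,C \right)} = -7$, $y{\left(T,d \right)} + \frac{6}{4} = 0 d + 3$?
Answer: $\frac{21}{10} \approx 2.1$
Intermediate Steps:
$y{\left(T,d \right)} = \frac{3}{2}$ ($y{\left(T,d \right)} = - \frac{3}{2} + \left(0 d + 3\right) = - \frac{3}{2} + \left(0 + 3\right) = - \frac{3}{2} + 3 = \frac{3}{2}$)
$J{\left(O,C \right)} = - \frac{7}{5}$ ($J{\left(O,C \right)} = \frac{1}{5} \left(-7\right) = - \frac{7}{5}$)
$Q{\left(K,k \right)} = - \frac{3}{2}$ ($Q{\left(K,k \right)} = \left(-1\right) \frac{3}{2} = - \frac{3}{2}$)
$Q{\left(-8,-2 \right)} J{\left(-4,0 \right)} = \left(- \frac{3}{2}\right) \left(- \frac{7}{5}\right) = \frac{21}{10}$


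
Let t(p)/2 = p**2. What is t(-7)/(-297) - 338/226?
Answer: -61267/33561 ≈ -1.8255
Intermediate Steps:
t(p) = 2*p**2
t(-7)/(-297) - 338/226 = (2*(-7)**2)/(-297) - 338/226 = (2*49)*(-1/297) - 338*1/226 = 98*(-1/297) - 169/113 = -98/297 - 169/113 = -61267/33561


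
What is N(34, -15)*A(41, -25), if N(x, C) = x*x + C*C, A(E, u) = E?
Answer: 56621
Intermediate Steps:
N(x, C) = C² + x² (N(x, C) = x² + C² = C² + x²)
N(34, -15)*A(41, -25) = ((-15)² + 34²)*41 = (225 + 1156)*41 = 1381*41 = 56621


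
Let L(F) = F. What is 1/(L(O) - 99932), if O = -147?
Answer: -1/100079 ≈ -9.9921e-6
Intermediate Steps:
1/(L(O) - 99932) = 1/(-147 - 99932) = 1/(-100079) = -1/100079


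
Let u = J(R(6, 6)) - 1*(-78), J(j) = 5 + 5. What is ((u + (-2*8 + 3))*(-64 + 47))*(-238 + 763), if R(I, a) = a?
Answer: -669375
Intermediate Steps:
J(j) = 10
u = 88 (u = 10 - 1*(-78) = 10 + 78 = 88)
((u + (-2*8 + 3))*(-64 + 47))*(-238 + 763) = ((88 + (-2*8 + 3))*(-64 + 47))*(-238 + 763) = ((88 + (-16 + 3))*(-17))*525 = ((88 - 13)*(-17))*525 = (75*(-17))*525 = -1275*525 = -669375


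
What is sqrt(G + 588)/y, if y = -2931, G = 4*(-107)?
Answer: -4*sqrt(10)/2931 ≈ -0.0043156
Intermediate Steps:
G = -428
sqrt(G + 588)/y = sqrt(-428 + 588)/(-2931) = sqrt(160)*(-1/2931) = (4*sqrt(10))*(-1/2931) = -4*sqrt(10)/2931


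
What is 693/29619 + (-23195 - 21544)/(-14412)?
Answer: 49448591/15809964 ≈ 3.1277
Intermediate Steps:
693/29619 + (-23195 - 21544)/(-14412) = 693*(1/29619) - 44739*(-1/14412) = 77/3291 + 14913/4804 = 49448591/15809964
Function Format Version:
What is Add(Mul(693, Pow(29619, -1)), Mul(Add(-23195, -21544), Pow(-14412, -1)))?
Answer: Rational(49448591, 15809964) ≈ 3.1277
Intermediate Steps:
Add(Mul(693, Pow(29619, -1)), Mul(Add(-23195, -21544), Pow(-14412, -1))) = Add(Mul(693, Rational(1, 29619)), Mul(-44739, Rational(-1, 14412))) = Add(Rational(77, 3291), Rational(14913, 4804)) = Rational(49448591, 15809964)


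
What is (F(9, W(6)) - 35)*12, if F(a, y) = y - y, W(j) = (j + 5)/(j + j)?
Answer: -420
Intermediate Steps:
W(j) = (5 + j)/(2*j) (W(j) = (5 + j)/((2*j)) = (5 + j)*(1/(2*j)) = (5 + j)/(2*j))
F(a, y) = 0
(F(9, W(6)) - 35)*12 = (0 - 35)*12 = -35*12 = -420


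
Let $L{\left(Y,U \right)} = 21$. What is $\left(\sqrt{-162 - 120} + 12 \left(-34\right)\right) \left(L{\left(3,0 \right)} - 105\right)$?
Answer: $34272 - 84 i \sqrt{282} \approx 34272.0 - 1410.6 i$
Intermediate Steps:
$\left(\sqrt{-162 - 120} + 12 \left(-34\right)\right) \left(L{\left(3,0 \right)} - 105\right) = \left(\sqrt{-162 - 120} + 12 \left(-34\right)\right) \left(21 - 105\right) = \left(\sqrt{-282} - 408\right) \left(-84\right) = \left(i \sqrt{282} - 408\right) \left(-84\right) = \left(-408 + i \sqrt{282}\right) \left(-84\right) = 34272 - 84 i \sqrt{282}$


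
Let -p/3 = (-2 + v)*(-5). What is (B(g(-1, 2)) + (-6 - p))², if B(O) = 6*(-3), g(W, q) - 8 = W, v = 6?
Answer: 7056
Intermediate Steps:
g(W, q) = 8 + W
B(O) = -18
p = 60 (p = -3*(-2 + 6)*(-5) = -12*(-5) = -3*(-20) = 60)
(B(g(-1, 2)) + (-6 - p))² = (-18 + (-6 - 1*60))² = (-18 + (-6 - 60))² = (-18 - 66)² = (-84)² = 7056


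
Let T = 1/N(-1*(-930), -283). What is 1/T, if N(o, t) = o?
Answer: 930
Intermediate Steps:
T = 1/930 (T = 1/(-1*(-930)) = 1/930 ≈ 0.0010753)
1/T = 1/(1/930) = 930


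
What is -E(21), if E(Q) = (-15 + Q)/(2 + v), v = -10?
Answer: ¾ ≈ 0.75000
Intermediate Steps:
E(Q) = 15/8 - Q/8 (E(Q) = (-15 + Q)/(2 - 10) = (-15 + Q)/(-8) = (-15 + Q)*(-⅛) = 15/8 - Q/8)
-E(21) = -(15/8 - ⅛*21) = -(15/8 - 21/8) = -1*(-¾) = ¾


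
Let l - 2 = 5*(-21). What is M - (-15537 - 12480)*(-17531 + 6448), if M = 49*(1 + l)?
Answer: -310517409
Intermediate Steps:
l = -103 (l = 2 + 5*(-21) = 2 - 105 = -103)
M = -4998 (M = 49*(1 - 103) = 49*(-102) = -4998)
M - (-15537 - 12480)*(-17531 + 6448) = -4998 - (-15537 - 12480)*(-17531 + 6448) = -4998 - (-28017)*(-11083) = -4998 - 1*310512411 = -4998 - 310512411 = -310517409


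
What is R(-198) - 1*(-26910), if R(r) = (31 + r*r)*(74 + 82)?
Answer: 6147570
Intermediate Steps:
R(r) = 4836 + 156*r² (R(r) = (31 + r²)*156 = 4836 + 156*r²)
R(-198) - 1*(-26910) = (4836 + 156*(-198)²) - 1*(-26910) = (4836 + 156*39204) + 26910 = (4836 + 6115824) + 26910 = 6120660 + 26910 = 6147570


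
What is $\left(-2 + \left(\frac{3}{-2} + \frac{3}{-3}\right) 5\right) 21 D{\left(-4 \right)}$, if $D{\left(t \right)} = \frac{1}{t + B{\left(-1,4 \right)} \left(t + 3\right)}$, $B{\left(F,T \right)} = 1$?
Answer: $\frac{609}{10} \approx 60.9$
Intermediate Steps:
$D{\left(t \right)} = \frac{1}{3 + 2 t}$ ($D{\left(t \right)} = \frac{1}{t + 1 \left(t + 3\right)} = \frac{1}{t + 1 \left(3 + t\right)} = \frac{1}{t + \left(3 + t\right)} = \frac{1}{3 + 2 t}$)
$\left(-2 + \left(\frac{3}{-2} + \frac{3}{-3}\right) 5\right) 21 D{\left(-4 \right)} = \frac{\left(-2 + \left(\frac{3}{-2} + \frac{3}{-3}\right) 5\right) 21}{3 + 2 \left(-4\right)} = \frac{\left(-2 + \left(3 \left(- \frac{1}{2}\right) + 3 \left(- \frac{1}{3}\right)\right) 5\right) 21}{3 - 8} = \frac{\left(-2 + \left(- \frac{3}{2} - 1\right) 5\right) 21}{-5} = \left(-2 - \frac{25}{2}\right) 21 \left(- \frac{1}{5}\right) = \left(- \frac{29}{2}\right) 21 \left(- \frac{1}{5}\right) = \left(- \frac{609}{2}\right) \left(- \frac{1}{5}\right) = \frac{609}{10}$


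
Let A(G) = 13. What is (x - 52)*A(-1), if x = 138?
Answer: 1118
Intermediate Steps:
(x - 52)*A(-1) = (138 - 52)*13 = 86*13 = 1118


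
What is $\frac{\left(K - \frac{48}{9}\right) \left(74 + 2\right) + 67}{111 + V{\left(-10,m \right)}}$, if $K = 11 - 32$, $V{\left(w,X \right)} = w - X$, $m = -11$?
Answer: $- \frac{829}{48} \approx -17.271$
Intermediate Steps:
$K = -21$
$\frac{\left(K - \frac{48}{9}\right) \left(74 + 2\right) + 67}{111 + V{\left(-10,m \right)}} = \frac{\left(-21 - \frac{48}{9}\right) \left(74 + 2\right) + 67}{111 - -1} = \frac{\left(-21 - \frac{16}{3}\right) 76 + 67}{111 + \left(-10 + 11\right)} = \frac{\left(-21 - \frac{16}{3}\right) 76 + 67}{111 + 1} = \frac{\left(- \frac{79}{3}\right) 76 + 67}{112} = \frac{- \frac{6004}{3} + 67}{112} = \frac{1}{112} \left(- \frac{5803}{3}\right) = - \frac{829}{48}$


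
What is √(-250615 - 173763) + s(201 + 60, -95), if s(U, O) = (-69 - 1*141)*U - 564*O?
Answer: -1230 + I*√424378 ≈ -1230.0 + 651.44*I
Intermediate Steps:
s(U, O) = -564*O - 210*U (s(U, O) = (-69 - 141)*U - 564*O = -210*U - 564*O = -564*O - 210*U)
√(-250615 - 173763) + s(201 + 60, -95) = √(-250615 - 173763) + (-564*(-95) - 210*(201 + 60)) = √(-424378) + (53580 - 210*261) = I*√424378 + (53580 - 54810) = I*√424378 - 1230 = -1230 + I*√424378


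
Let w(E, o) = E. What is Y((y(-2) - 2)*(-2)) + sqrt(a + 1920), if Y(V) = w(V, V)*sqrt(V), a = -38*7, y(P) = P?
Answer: sqrt(1654) + 16*sqrt(2) ≈ 63.297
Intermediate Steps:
a = -266
Y(V) = V**(3/2) (Y(V) = V*sqrt(V) = V**(3/2))
Y((y(-2) - 2)*(-2)) + sqrt(a + 1920) = ((-2 - 2)*(-2))**(3/2) + sqrt(-266 + 1920) = (-4*(-2))**(3/2) + sqrt(1654) = 8**(3/2) + sqrt(1654) = 16*sqrt(2) + sqrt(1654) = sqrt(1654) + 16*sqrt(2)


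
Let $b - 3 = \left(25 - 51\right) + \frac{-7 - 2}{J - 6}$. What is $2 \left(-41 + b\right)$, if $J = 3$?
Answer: $-122$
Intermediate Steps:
$b = -20$ ($b = 3 + \left(\left(25 - 51\right) + \frac{-7 - 2}{3 - 6}\right) = 3 - \left(26 + \frac{9}{-3}\right) = 3 - 23 = -20$)
$2 \left(-41 + b\right) = 2 \left(-41 - 20\right) = 2 \left(-61\right) = -122$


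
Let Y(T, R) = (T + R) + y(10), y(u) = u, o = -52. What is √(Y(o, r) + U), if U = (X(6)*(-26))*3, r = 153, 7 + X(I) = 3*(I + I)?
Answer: 3*I*√239 ≈ 46.379*I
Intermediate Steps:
X(I) = -7 + 6*I (X(I) = -7 + 3*(I + I) = -7 + 3*(2*I) = -7 + 6*I)
Y(T, R) = 10 + R + T (Y(T, R) = (T + R) + 10 = (R + T) + 10 = 10 + R + T)
U = -2262 (U = ((-7 + 6*6)*(-26))*3 = ((-7 + 36)*(-26))*3 = (29*(-26))*3 = -754*3 = -2262)
√(Y(o, r) + U) = √((10 + 153 - 52) - 2262) = √(111 - 2262) = √(-2151) = 3*I*√239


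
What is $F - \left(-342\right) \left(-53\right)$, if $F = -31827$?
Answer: $-49953$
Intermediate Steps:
$F - \left(-342\right) \left(-53\right) = -31827 - \left(-342\right) \left(-53\right) = -31827 - 18126 = -49953$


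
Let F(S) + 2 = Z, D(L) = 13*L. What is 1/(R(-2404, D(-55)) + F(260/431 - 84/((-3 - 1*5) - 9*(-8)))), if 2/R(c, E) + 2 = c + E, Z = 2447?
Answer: 3121/7630843 ≈ 0.00040900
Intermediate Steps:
R(c, E) = 2/(-2 + E + c) (R(c, E) = 2/(-2 + (c + E)) = 2/(-2 + (E + c)) = 2/(-2 + E + c))
F(S) = 2445 (F(S) = -2 + 2447 = 2445)
1/(R(-2404, D(-55)) + F(260/431 - 84/((-3 - 1*5) - 9*(-8)))) = 1/(2/(-2 + 13*(-55) - 2404) + 2445) = 1/(2/(-2 - 715 - 2404) + 2445) = 1/(2/(-3121) + 2445) = 1/(2*(-1/3121) + 2445) = 1/(-2/3121 + 2445) = 1/(7630843/3121) = 3121/7630843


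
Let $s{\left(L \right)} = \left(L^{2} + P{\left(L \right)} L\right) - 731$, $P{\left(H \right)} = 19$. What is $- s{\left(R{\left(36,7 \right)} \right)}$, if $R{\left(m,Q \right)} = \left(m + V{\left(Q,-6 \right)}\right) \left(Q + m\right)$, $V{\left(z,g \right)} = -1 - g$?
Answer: $-3140935$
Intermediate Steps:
$R{\left(m,Q \right)} = \left(5 + m\right) \left(Q + m\right)$ ($R{\left(m,Q \right)} = \left(m - -5\right) \left(Q + m\right) = \left(m + \left(-1 + 6\right)\right) \left(Q + m\right) = \left(m + 5\right) \left(Q + m\right) = \left(5 + m\right) \left(Q + m\right)$)
$s{\left(L \right)} = -731 + L^{2} + 19 L$ ($s{\left(L \right)} = \left(L^{2} + 19 L\right) - 731 = -731 + L^{2} + 19 L$)
$- s{\left(R{\left(36,7 \right)} \right)} = - (-731 + \left(36^{2} + 5 \cdot 7 + 5 \cdot 36 + 7 \cdot 36\right)^{2} + 19 \left(36^{2} + 5 \cdot 7 + 5 \cdot 36 + 7 \cdot 36\right)) = - (-731 + \left(1296 + 35 + 180 + 252\right)^{2} + 19 \left(1296 + 35 + 180 + 252\right)) = - (-731 + 1763^{2} + 19 \cdot 1763) = - (-731 + 3108169 + 33497) = \left(-1\right) 3140935 = -3140935$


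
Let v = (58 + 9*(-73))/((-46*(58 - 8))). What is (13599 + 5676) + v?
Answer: 44333099/2300 ≈ 19275.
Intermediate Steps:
v = 599/2300 (v = (58 - 657)/((-46*50)) = -599/(-2300) = -599*(-1/2300) = 599/2300 ≈ 0.26043)
(13599 + 5676) + v = (13599 + 5676) + 599/2300 = 19275 + 599/2300 = 44333099/2300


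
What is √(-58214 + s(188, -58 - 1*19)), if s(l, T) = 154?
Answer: 2*I*√14515 ≈ 240.96*I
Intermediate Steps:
√(-58214 + s(188, -58 - 1*19)) = √(-58214 + 154) = √(-58060) = 2*I*√14515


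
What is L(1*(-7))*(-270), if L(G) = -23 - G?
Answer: 4320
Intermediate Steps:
L(1*(-7))*(-270) = (-23 - (-7))*(-270) = (-23 - 1*(-7))*(-270) = (-23 + 7)*(-270) = -16*(-270) = 4320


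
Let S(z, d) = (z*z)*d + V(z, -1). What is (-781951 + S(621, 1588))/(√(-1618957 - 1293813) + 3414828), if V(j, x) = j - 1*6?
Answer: 1044282697664808/5830526591177 - 305808286*I*√2912770/5830526591177 ≈ 179.11 - 0.089515*I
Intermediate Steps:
V(j, x) = -6 + j (V(j, x) = j - 6 = -6 + j)
S(z, d) = -6 + z + d*z² (S(z, d) = (z*z)*d + (-6 + z) = z²*d + (-6 + z) = d*z² + (-6 + z) = -6 + z + d*z²)
(-781951 + S(621, 1588))/(√(-1618957 - 1293813) + 3414828) = (-781951 + (-6 + 621 + 1588*621²))/(√(-1618957 - 1293813) + 3414828) = (-781951 + (-6 + 621 + 1588*385641))/(√(-2912770) + 3414828) = (-781951 + (-6 + 621 + 612397908))/(I*√2912770 + 3414828) = (-781951 + 612398523)/(3414828 + I*√2912770) = 611616572/(3414828 + I*√2912770)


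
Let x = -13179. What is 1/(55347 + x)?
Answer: 1/42168 ≈ 2.3715e-5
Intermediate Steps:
1/(55347 + x) = 1/(55347 - 13179) = 1/42168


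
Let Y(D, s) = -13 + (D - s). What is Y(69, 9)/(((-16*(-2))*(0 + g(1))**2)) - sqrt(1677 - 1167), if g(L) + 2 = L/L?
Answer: 47/32 - sqrt(510) ≈ -21.114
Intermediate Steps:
g(L) = -1 (g(L) = -2 + L/L = -2 + 1 = -1)
Y(D, s) = -13 + D - s
Y(69, 9)/(((-16*(-2))*(0 + g(1))**2)) - sqrt(1677 - 1167) = (-13 + 69 - 1*9)/(((-16*(-2))*(0 - 1)**2)) - sqrt(1677 - 1167) = (-13 + 69 - 9)/((32*(-1)**2)) - sqrt(510) = 47/((32*1)) - sqrt(510) = 47/32 - sqrt(510)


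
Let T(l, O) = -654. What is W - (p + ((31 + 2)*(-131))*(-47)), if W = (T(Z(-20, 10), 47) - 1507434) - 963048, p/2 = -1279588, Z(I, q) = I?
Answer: -115141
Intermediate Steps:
p = -2559176 (p = 2*(-1279588) = -2559176)
W = -2471136 (W = (-654 - 1507434) - 963048 = -1508088 - 963048 = -2471136)
W - (p + ((31 + 2)*(-131))*(-47)) = -2471136 - (-2559176 + ((31 + 2)*(-131))*(-47)) = -2471136 - (-2559176 + (33*(-131))*(-47)) = -2471136 - (-2559176 - 4323*(-47)) = -2471136 - (-2559176 + 203181) = -2471136 - 1*(-2355995) = -2471136 + 2355995 = -115141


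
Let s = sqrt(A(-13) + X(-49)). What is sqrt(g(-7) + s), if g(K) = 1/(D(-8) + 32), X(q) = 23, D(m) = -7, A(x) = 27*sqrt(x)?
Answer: sqrt(1 + 25*sqrt(23 + 27*I*sqrt(13)))/5 ≈ 2.993 + 1.0368*I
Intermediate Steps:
g(K) = 1/25 (g(K) = 1/(-7 + 32) = 1/25)
s = sqrt(23 + 27*I*sqrt(13)) (s = sqrt(27*sqrt(-13) + 23) = sqrt(27*(I*sqrt(13)) + 23) = sqrt(27*I*sqrt(13) + 23) = sqrt(23 + 27*I*sqrt(13)) ≈ 7.8431 + 6.206*I)
sqrt(g(-7) + s) = sqrt(1/25 + sqrt(23 + 27*I*sqrt(13)))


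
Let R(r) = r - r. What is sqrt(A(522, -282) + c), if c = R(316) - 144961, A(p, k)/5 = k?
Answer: I*sqrt(146371) ≈ 382.58*I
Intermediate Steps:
R(r) = 0
A(p, k) = 5*k
c = -144961 (c = 0 - 144961 = -144961)
sqrt(A(522, -282) + c) = sqrt(5*(-282) - 144961) = sqrt(-1410 - 144961) = sqrt(-146371) = I*sqrt(146371)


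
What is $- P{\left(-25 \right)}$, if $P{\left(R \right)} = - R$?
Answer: $-25$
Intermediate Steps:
$- P{\left(-25 \right)} = - \left(-1\right) \left(-25\right) = \left(-1\right) 25 = -25$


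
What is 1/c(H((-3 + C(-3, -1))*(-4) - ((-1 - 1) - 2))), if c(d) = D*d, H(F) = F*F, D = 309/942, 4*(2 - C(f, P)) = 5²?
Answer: 314/112167 ≈ 0.0027994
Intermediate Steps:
C(f, P) = -17/4 (C(f, P) = 2 - ¼*5² = 2 - ¼*25 = 2 - 25/4 = -17/4)
D = 103/314 (D = 309*(1/942) = 103/314 ≈ 0.32803)
H(F) = F²
c(d) = 103*d/314
1/c(H((-3 + C(-3, -1))*(-4) - ((-1 - 1) - 2))) = 1/(103*((-3 - 17/4)*(-4) - ((-1 - 1) - 2))²/314) = 1/(103*(-29/4*(-4) - (-2 - 2))²/314) = 1/(103*(29 - 1*(-4))²/314) = 1/(103*(29 + 4)²/314) = 1/((103/314)*33²) = 1/((103/314)*1089) = 1/(112167/314) = 314/112167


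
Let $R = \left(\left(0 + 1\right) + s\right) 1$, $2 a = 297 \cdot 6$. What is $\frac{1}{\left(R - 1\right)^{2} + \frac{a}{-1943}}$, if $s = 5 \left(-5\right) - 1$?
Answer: $\frac{1943}{1312577} \approx 0.0014803$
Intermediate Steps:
$a = 891$ ($a = \frac{297 \cdot 6}{2} = \frac{1}{2} \cdot 1782 = 891$)
$s = -26$ ($s = -25 - 1 = -26$)
$R = -25$ ($R = \left(\left(0 + 1\right) - 26\right) 1 = \left(1 - 26\right) 1 = \left(-25\right) 1 = -25$)
$\frac{1}{\left(R - 1\right)^{2} + \frac{a}{-1943}} = \frac{1}{\left(-25 - 1\right)^{2} + \frac{891}{-1943}} = \frac{1}{\left(-26\right)^{2} + 891 \left(- \frac{1}{1943}\right)} = \frac{1}{676 - \frac{891}{1943}} = \frac{1}{\frac{1312577}{1943}} = \frac{1943}{1312577}$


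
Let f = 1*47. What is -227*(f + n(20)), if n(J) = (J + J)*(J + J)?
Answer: -373869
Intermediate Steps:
f = 47
n(J) = 4*J² (n(J) = (2*J)*(2*J) = 4*J²)
-227*(f + n(20)) = -227*(47 + 4*20²) = -227*(47 + 4*400) = -227*(47 + 1600) = -227*1647 = -373869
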